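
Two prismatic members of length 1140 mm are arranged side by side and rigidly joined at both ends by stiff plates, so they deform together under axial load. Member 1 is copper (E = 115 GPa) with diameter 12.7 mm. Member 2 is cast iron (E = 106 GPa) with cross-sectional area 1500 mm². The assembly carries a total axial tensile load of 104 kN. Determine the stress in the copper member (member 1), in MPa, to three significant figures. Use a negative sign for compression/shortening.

68.9 MPa

A_1 = 126.7 mm².
Equal strain + equilibrium ⇒ each member carries load in proportion to AE: A₁E₁ = 14570000 N, A₂E₂ = 159000000 N, ΣAE = 173600000 N.
σ₁ = P·E₁/ΣAE = 104000·115000/173600000 = 68.91 MPa.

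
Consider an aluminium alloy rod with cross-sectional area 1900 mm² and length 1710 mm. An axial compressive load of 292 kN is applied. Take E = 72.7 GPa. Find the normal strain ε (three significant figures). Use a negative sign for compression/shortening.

σ = N/A = -153.7 MPa; ε = σ/E = -153.7/72700 = -2.114e-03.

-0.00211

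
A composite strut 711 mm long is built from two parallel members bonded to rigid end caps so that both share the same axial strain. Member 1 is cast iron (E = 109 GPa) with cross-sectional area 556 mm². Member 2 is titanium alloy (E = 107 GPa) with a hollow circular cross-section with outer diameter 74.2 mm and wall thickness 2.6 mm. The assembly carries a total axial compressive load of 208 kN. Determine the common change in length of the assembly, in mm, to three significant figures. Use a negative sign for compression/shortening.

-1.20 mm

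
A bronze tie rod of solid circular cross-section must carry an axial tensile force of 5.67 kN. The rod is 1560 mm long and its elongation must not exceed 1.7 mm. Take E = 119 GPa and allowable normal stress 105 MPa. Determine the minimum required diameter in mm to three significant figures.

8.29 mm

Required area A ≥ P/σ_allow = 5670/105 = 54 mm².
For a solid circular section, d ≥ √(4A/π) = 8.292 mm.
Elongation limit: A ≥ PL/(Eδ_allow) = 5670·1560/(119000·1.7) = 43.72 mm² ⇒ d ≥ 7.461 mm.
The stress limit governs.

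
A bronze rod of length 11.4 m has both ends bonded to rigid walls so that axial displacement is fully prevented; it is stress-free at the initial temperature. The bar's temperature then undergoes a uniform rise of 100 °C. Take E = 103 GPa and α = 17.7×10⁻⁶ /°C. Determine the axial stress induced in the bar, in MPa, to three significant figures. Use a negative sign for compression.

-182 MPa

Free thermal expansion αLΔT = 17.7e-6 · 11400 · 100 = 20.18 mm.
The walls impose strain ε = −(20.18)/11400 = -1.7700e-03; σ = Eε = 103000 · -1.7700e-03 = -182.3 MPa.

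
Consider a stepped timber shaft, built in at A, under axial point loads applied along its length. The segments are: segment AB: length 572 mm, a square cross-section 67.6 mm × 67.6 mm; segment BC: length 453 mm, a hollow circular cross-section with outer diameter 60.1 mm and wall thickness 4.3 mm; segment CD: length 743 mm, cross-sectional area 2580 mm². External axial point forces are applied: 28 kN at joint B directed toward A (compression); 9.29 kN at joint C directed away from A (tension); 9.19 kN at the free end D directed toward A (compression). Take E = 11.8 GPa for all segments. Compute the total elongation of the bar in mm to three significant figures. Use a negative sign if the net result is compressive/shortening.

-0.515 mm

Internal axial forces (sectioning from the free end, tension +): N_CD = -9.19 kN, N_BC = 0.1 kN, N_AB = -27.9 kN.
A_AB = 4570 mm².
A_BC = 753.8 mm².
δ_AB = -27900·572/(4570·11800) = -0.296 mm
δ_BC = 100·453/(753.8·11800) = 0.005093 mm
δ_CD = -9190·743/(2580·11800) = -0.2243 mm
δ = Σδ_i = -0.5151 mm.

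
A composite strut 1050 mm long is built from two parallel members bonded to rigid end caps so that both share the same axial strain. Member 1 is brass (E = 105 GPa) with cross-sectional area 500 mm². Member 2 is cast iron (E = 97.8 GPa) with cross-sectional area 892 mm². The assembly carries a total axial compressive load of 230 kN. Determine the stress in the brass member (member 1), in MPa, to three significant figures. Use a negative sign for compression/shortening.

-173 MPa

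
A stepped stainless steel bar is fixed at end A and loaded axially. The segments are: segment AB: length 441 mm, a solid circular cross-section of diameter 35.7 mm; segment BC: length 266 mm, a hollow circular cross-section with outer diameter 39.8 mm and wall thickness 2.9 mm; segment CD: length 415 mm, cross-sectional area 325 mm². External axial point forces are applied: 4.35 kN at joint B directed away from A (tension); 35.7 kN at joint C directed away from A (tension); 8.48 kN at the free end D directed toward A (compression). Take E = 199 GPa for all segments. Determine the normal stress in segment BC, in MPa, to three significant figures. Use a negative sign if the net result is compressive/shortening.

81.0 MPa

Internal axial forces (sectioning from the free end, tension +): N_CD = -8.48 kN, N_BC = 27.22 kN, N_AB = 31.57 kN.
A_BC = 336.2 mm².
σ_BC = N_BC/A_BC = 27220/336.2 = 80.97 MPa.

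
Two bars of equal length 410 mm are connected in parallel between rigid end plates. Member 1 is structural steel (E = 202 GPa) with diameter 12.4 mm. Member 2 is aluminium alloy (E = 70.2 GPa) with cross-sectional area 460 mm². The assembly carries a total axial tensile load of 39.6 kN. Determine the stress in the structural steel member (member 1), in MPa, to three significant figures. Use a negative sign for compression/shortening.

A_1 = 120.8 mm².
Equal strain + equilibrium ⇒ each member carries load in proportion to AE: A₁E₁ = 24390000 N, A₂E₂ = 32290000 N, ΣAE = 56690000 N.
σ₁ = P·E₁/ΣAE = 39600·202000/56690000 = 141.1 MPa.

141 MPa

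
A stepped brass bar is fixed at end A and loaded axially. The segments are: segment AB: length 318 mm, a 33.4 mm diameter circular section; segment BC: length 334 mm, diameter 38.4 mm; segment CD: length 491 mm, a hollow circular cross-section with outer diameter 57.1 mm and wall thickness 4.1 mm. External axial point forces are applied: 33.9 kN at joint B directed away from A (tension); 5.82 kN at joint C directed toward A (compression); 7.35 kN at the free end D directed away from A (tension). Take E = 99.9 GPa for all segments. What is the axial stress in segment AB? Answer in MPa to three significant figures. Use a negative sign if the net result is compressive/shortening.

Internal axial forces (sectioning from the free end, tension +): N_CD = 7.35 kN, N_BC = 1.53 kN, N_AB = 35.43 kN.
A_AB = 876.2 mm².
σ_AB = N_AB/A_AB = 35430/876.2 = 40.44 MPa.

40.4 MPa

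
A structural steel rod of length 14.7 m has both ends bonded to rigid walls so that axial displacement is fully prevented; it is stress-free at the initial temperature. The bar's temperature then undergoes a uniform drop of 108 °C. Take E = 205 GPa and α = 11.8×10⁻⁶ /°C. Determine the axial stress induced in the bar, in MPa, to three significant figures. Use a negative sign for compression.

261 MPa

Free thermal expansion αLΔT = 11.8e-6 · 14700 · -108 = -18.73 mm.
The walls impose strain ε = −(-18.73)/14700 = 1.2744e-03; σ = Eε = 205000 · 1.2744e-03 = 261.3 MPa.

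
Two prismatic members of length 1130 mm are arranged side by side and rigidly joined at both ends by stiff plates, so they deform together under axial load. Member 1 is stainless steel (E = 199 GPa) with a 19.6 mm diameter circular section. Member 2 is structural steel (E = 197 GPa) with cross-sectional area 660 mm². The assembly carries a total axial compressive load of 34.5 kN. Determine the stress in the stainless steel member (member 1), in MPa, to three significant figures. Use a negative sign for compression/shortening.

-36.1 MPa

A_1 = 301.7 mm².
Equal strain + equilibrium ⇒ each member carries load in proportion to AE: A₁E₁ = 60040000 N, A₂E₂ = 130000000 N, ΣAE = 190100000 N.
σ₁ = P·E₁/ΣAE = -34500·199000/190100000 = -36.12 MPa.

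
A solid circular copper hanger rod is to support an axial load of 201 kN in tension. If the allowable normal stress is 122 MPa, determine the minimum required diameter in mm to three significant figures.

45.8 mm

Required area A ≥ P/σ_allow = 201000/122 = 1648 mm².
For a solid circular section, d ≥ √(4A/π) = 45.8 mm.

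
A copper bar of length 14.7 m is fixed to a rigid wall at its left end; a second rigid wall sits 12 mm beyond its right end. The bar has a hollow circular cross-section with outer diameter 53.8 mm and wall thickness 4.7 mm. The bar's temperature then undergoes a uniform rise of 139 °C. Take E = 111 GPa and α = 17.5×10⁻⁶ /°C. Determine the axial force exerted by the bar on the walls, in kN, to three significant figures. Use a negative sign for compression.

-130 kN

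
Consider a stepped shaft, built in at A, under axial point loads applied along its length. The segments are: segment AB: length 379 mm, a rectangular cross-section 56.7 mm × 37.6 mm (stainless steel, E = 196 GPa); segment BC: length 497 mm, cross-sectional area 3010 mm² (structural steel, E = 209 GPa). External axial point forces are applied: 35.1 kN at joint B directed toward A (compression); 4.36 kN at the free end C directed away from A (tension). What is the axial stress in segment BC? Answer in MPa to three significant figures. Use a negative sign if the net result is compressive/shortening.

1.45 MPa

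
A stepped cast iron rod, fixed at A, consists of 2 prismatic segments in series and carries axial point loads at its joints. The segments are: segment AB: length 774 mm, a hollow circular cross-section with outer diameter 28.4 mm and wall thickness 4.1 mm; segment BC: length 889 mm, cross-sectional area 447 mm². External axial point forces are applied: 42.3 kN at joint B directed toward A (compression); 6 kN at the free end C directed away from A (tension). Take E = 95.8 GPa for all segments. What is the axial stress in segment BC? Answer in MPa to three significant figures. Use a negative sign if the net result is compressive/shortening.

Internal axial forces (sectioning from the free end, tension +): N_BC = 6 kN, N_AB = -36.3 kN.
σ_BC = N_BC/A_BC = 6000/447 = 13.42 MPa.

13.4 MPa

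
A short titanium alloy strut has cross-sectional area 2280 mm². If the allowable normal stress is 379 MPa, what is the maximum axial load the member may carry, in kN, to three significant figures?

864 kN

P_max = σ_allow · A = 379 · 2280 = 864100 N = 864.1 kN.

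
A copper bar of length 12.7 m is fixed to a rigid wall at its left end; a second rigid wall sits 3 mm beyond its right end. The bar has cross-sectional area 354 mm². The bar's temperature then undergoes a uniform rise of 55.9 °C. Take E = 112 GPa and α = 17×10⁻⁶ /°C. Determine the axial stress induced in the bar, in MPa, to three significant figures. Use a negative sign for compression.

Free thermal expansion αLΔT = 17e-6 · 12700 · 55.9 = 12.07 mm.
The walls engage after the gap closes; constrained expansion = 12.07 − 3 = 9.069 mm.
The walls impose strain ε = −(9.069)/12700 = -7.1408e-04; σ = Eε = 112000 · -7.1408e-04 = -79.98 MPa.

-80.0 MPa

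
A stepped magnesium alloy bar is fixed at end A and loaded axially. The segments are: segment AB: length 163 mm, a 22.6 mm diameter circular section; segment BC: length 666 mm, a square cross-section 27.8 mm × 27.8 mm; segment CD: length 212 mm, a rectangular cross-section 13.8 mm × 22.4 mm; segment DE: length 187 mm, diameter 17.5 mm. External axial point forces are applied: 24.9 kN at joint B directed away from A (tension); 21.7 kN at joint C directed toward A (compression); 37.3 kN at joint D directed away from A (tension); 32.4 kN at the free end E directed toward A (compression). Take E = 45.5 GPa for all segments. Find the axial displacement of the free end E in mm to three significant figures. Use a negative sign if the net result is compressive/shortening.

Internal axial forces (sectioning from the free end, tension +): N_DE = -32.4 kN, N_CD = 4.9 kN, N_BC = -16.8 kN, N_AB = 8.1 kN.
A_AB = 401.1 mm².
A_BC = 772.8 mm².
A_CD = 309.1 mm².
A_DE = 240.5 mm².
δ_AB = 8100·163/(401.1·45500) = 0.07234 mm
δ_BC = -16800·666/(772.8·45500) = -0.3182 mm
δ_CD = 4900·212/(309.1·45500) = 0.07386 mm
δ_DE = -32400·187/(240.5·45500) = -0.5536 mm
δ = Σδ_i = -0.7256 mm.

-0.726 mm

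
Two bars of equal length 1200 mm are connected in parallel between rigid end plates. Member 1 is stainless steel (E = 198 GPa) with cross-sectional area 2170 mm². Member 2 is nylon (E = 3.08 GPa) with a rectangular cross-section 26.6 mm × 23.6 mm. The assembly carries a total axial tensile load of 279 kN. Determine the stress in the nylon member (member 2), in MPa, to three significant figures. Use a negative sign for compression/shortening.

A_2 = 627.8 mm².
Equal strain + equilibrium ⇒ each member carries load in proportion to AE: A₁E₁ = 429700000 N, A₂E₂ = 1934000 N, ΣAE = 431600000 N.
σ₂ = P·E₂/ΣAE = 279000·3080/431600000 = 1.991 MPa.

1.99 MPa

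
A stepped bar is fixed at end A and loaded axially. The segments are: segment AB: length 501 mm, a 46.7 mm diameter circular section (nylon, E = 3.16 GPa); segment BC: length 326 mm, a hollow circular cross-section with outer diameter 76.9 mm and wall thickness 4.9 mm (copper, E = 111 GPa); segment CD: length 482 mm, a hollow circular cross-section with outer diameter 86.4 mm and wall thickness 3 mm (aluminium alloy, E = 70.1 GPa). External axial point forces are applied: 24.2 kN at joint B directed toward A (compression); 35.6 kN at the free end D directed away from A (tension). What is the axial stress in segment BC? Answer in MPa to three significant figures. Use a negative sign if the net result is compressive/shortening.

32.1 MPa

Internal axial forces (sectioning from the free end, tension +): N_CD = 35.6 kN, N_BC = 35.6 kN, N_AB = 11.4 kN.
A_BC = 1108 mm².
σ_BC = N_BC/A_BC = 35600/1108 = 32.12 MPa.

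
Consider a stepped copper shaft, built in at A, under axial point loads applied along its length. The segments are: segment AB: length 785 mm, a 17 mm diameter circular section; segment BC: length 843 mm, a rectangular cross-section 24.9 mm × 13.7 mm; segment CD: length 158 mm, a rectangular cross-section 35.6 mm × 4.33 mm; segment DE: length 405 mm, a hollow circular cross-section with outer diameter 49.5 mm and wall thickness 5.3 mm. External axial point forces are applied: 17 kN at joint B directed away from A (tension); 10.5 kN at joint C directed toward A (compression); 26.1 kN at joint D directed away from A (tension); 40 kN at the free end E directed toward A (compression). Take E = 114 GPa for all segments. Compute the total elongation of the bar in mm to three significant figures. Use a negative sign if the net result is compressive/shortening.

-1.07 mm

Internal axial forces (sectioning from the free end, tension +): N_DE = -40 kN, N_CD = -13.9 kN, N_BC = -24.4 kN, N_AB = -7.4 kN.
A_AB = 227 mm².
A_BC = 341.1 mm².
A_CD = 154.1 mm².
A_DE = 735.9 mm².
δ_AB = -7400·785/(227·114000) = -0.2245 mm
δ_BC = -24400·843/(341.1·114000) = -0.5289 mm
δ_CD = -13900·158/(154.1·114000) = -0.125 mm
δ_DE = -40000·405/(735.9·114000) = -0.1931 mm
δ = Σδ_i = -1.071 mm.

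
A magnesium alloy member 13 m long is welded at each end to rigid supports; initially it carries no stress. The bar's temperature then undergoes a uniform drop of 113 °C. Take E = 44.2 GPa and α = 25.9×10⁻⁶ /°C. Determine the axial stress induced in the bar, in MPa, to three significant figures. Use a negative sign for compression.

129 MPa

Free thermal expansion αLΔT = 25.9e-6 · 13000 · -113 = -38.05 mm.
The walls impose strain ε = −(-38.05)/13000 = 2.9267e-03; σ = Eε = 44200 · 2.9267e-03 = 129.4 MPa.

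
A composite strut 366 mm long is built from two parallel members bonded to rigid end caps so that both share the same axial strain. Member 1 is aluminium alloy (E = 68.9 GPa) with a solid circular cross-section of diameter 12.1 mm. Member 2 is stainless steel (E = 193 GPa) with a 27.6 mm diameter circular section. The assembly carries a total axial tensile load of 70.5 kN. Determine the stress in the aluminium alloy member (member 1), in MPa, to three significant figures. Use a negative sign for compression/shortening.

39.4 MPa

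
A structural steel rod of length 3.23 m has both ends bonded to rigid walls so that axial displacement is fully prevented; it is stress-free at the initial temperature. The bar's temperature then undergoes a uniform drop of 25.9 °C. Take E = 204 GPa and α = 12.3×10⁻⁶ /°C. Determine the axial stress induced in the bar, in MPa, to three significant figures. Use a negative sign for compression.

Free thermal expansion αLΔT = 12.3e-6 · 3230 · -25.9 = -1.029 mm.
The walls impose strain ε = −(-1.029)/3230 = 3.1857e-04; σ = Eε = 204000 · 3.1857e-04 = 64.99 MPa.

65.0 MPa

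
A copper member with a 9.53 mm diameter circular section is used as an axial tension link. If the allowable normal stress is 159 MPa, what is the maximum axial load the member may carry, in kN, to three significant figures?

11.3 kN

A = 71.33 mm².
P_max = σ_allow · A = 159 · 71.33 = 11340 N = 11.34 kN.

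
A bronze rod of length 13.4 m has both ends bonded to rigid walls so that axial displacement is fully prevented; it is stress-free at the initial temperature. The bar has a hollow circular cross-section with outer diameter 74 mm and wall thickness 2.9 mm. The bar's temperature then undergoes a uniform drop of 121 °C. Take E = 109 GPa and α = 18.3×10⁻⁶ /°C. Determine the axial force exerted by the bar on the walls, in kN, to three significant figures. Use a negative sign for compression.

Free thermal expansion αLΔT = 18.3e-6 · 13400 · -121 = -29.67 mm.
The walls impose strain ε = −(-29.67)/13400 = 2.2143e-03; σ = Eε = 109000 · 2.2143e-03 = 241.4 MPa.
Wall reaction R = σ·A = 241.4·647.8 = 156300 N = 156.3 kN.

156 kN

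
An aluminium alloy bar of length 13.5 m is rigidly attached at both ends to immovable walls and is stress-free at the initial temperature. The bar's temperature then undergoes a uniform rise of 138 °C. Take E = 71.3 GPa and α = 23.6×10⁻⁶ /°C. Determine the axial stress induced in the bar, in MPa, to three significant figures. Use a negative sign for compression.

Free thermal expansion αLΔT = 23.6e-6 · 13500 · 138 = 43.97 mm.
The walls impose strain ε = −(43.97)/13500 = -3.2568e-03; σ = Eε = 71300 · -3.2568e-03 = -232.2 MPa.

-232 MPa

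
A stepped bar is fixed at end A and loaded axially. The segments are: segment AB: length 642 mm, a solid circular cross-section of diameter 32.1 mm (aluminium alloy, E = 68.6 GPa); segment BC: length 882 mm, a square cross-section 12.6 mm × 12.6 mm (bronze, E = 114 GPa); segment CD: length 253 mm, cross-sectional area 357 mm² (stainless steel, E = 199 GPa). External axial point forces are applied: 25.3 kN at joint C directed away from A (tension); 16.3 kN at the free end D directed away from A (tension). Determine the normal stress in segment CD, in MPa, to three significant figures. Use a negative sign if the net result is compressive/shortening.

Internal axial forces (sectioning from the free end, tension +): N_CD = 16.3 kN, N_BC = 41.6 kN, N_AB = 41.6 kN.
σ_CD = N_CD/A_CD = 16300/357 = 45.66 MPa.

45.7 MPa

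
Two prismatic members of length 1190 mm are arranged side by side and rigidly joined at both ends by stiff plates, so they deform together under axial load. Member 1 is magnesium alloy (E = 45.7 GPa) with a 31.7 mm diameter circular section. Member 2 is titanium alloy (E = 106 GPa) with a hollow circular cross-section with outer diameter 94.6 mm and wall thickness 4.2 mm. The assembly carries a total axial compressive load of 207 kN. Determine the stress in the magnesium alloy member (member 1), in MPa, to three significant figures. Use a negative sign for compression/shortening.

-58.2 MPa

A_1 = 789.2 mm².
A_2 = 1193 mm².
Equal strain + equilibrium ⇒ each member carries load in proportion to AE: A₁E₁ = 36070000 N, A₂E₂ = 126400000 N, ΣAE = 162500000 N.
σ₁ = P·E₁/ΣAE = -207000·45700/162500000 = -58.21 MPa.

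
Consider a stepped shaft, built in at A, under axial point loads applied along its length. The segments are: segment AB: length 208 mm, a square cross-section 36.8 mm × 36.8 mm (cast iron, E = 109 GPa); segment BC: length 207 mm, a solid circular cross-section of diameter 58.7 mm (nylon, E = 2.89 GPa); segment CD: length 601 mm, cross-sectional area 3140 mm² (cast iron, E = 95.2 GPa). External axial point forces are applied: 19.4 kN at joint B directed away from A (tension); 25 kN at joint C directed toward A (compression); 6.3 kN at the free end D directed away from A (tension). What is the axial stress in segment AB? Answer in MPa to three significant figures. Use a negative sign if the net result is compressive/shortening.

Internal axial forces (sectioning from the free end, tension +): N_CD = 6.3 kN, N_BC = -18.7 kN, N_AB = 0.7 kN.
A_AB = 1354 mm².
σ_AB = N_AB/A_AB = 700/1354 = 0.5169 MPa.

0.517 MPa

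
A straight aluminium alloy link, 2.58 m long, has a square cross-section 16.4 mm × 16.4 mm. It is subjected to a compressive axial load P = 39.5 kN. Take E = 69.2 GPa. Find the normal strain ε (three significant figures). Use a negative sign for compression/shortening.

A = 269 mm².
σ = N/A = -146.9 MPa; ε = σ/E = -146.9/69200 = -2.122e-03.

-0.00212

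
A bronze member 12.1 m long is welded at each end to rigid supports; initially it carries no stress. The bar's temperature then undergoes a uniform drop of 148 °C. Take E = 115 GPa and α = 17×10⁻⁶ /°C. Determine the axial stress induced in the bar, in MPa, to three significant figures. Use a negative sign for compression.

289 MPa

Free thermal expansion αLΔT = 17e-6 · 12100 · -148 = -30.44 mm.
The walls impose strain ε = −(-30.44)/12100 = 2.5160e-03; σ = Eε = 115000 · 2.5160e-03 = 289.3 MPa.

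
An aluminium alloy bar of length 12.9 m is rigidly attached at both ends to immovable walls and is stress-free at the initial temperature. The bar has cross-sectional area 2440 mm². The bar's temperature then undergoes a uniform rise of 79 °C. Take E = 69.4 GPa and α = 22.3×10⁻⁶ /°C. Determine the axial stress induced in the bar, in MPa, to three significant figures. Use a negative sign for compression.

-122 MPa

Free thermal expansion αLΔT = 22.3e-6 · 12900 · 79 = 22.73 mm.
The walls impose strain ε = −(22.73)/12900 = -1.7617e-03; σ = Eε = 69400 · -1.7617e-03 = -122.3 MPa.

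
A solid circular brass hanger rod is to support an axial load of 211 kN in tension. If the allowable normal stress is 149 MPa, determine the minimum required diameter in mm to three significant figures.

42.5 mm

Required area A ≥ P/σ_allow = 211000/149 = 1416 mm².
For a solid circular section, d ≥ √(4A/π) = 42.46 mm.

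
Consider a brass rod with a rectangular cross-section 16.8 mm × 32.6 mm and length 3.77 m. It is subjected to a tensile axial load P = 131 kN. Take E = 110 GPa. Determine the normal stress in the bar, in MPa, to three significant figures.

239 MPa

A = 547.7 mm².
σ = N/A = 131000/547.7 = 239.2 MPa.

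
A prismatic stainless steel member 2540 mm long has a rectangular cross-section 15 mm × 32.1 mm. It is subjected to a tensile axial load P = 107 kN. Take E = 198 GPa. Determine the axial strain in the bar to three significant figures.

0.00112

A = 481.5 mm².
σ = N/A = 222.2 MPa; ε = σ/E = 222.2/198000 = 1.122e-03.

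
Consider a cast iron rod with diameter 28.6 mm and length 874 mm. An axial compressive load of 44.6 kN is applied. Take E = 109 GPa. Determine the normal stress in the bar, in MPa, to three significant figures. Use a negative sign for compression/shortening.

A = 642.4 mm².
σ = N/A = -44600/642.4 = -69.42 MPa.

-69.4 MPa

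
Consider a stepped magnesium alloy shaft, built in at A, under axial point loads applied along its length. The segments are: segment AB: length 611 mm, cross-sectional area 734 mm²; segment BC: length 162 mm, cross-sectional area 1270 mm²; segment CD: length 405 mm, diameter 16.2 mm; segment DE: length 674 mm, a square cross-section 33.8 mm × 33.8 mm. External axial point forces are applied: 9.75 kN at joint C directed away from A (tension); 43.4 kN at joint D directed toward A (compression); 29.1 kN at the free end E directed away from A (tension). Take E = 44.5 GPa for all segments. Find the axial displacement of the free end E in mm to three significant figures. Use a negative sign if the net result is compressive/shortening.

-0.344 mm

Internal axial forces (sectioning from the free end, tension +): N_DE = 29.1 kN, N_CD = -14.3 kN, N_BC = -4.55 kN, N_AB = -4.55 kN.
A_CD = 206.1 mm².
A_DE = 1142 mm².
δ_AB = -4550·611/(734·44500) = -0.08511 mm
δ_BC = -4550·162/(1270·44500) = -0.01304 mm
δ_CD = -14300·405/(206.1·44500) = -0.6314 mm
δ_DE = 29100·674/(1142·44500) = 0.3858 mm
δ = Σδ_i = -0.3438 mm.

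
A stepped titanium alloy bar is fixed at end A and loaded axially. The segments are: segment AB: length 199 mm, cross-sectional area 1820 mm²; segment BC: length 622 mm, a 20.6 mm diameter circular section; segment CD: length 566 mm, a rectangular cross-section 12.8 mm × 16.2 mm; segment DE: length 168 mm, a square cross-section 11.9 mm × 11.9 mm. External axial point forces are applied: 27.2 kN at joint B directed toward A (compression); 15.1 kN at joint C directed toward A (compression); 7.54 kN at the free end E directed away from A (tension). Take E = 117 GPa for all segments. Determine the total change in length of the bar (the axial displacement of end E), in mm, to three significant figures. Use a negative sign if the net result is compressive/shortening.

0.0993 mm

Internal axial forces (sectioning from the free end, tension +): N_DE = 7.54 kN, N_CD = 7.54 kN, N_BC = -7.56 kN, N_AB = -34.76 kN.
A_BC = 333.3 mm².
A_CD = 207.4 mm².
A_DE = 141.6 mm².
δ_AB = -34760·199/(1820·117000) = -0.03248 mm
δ_BC = -7560·622/(333.3·117000) = -0.1206 mm
δ_CD = 7540·566/(207.4·117000) = 0.1759 mm
δ_DE = 7540·168/(141.6·117000) = 0.07645 mm
δ = Σδ_i = 0.09929 mm.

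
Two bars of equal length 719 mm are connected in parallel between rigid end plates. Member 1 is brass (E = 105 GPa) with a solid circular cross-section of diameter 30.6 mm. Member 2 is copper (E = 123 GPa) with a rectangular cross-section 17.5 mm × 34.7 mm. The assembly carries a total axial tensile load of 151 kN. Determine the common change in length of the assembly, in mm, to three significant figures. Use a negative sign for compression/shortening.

A_1 = 735.4 mm².
A_2 = 607.2 mm².
Equal strain + equilibrium ⇒ each member carries load in proportion to AE: A₁E₁ = 77220000 N, A₂E₂ = 74690000 N, ΣAE = 151900000 N.
δ = PL/ΣAE = 151000·719/151900000 = 0.7147 mm.

0.715 mm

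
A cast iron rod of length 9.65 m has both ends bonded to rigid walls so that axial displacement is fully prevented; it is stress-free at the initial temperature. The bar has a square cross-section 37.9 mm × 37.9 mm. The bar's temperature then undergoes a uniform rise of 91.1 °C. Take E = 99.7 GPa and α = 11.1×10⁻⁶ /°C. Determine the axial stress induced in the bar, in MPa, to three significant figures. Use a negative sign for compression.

Free thermal expansion αLΔT = 11.1e-6 · 9650 · 91.1 = 9.758 mm.
The walls impose strain ε = −(9.758)/9650 = -1.0112e-03; σ = Eε = 99700 · -1.0112e-03 = -100.8 MPa.

-101 MPa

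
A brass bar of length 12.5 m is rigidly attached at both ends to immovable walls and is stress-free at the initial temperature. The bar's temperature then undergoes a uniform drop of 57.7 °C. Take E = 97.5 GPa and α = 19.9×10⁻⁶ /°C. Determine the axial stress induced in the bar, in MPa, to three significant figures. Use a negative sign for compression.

112 MPa

Free thermal expansion αLΔT = 19.9e-6 · 12500 · -57.7 = -14.35 mm.
The walls impose strain ε = −(-14.35)/12500 = 1.1482e-03; σ = Eε = 97500 · 1.1482e-03 = 112 MPa.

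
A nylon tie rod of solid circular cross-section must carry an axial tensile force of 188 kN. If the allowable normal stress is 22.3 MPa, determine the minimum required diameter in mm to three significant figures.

Required area A ≥ P/σ_allow = 188000/22.3 = 8430 mm².
For a solid circular section, d ≥ √(4A/π) = 103.6 mm.

104 mm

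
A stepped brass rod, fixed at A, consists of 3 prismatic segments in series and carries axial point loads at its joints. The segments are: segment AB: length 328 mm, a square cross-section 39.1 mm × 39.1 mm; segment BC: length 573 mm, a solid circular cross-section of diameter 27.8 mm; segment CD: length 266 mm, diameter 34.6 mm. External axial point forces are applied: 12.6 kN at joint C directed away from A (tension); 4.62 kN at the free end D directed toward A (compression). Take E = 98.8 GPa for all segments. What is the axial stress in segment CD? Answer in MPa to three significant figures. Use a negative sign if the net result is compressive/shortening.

-4.91 MPa

Internal axial forces (sectioning from the free end, tension +): N_CD = -4.62 kN, N_BC = 7.98 kN, N_AB = 7.98 kN.
A_CD = 940.2 mm².
σ_CD = N_CD/A_CD = -4620/940.2 = -4.914 MPa.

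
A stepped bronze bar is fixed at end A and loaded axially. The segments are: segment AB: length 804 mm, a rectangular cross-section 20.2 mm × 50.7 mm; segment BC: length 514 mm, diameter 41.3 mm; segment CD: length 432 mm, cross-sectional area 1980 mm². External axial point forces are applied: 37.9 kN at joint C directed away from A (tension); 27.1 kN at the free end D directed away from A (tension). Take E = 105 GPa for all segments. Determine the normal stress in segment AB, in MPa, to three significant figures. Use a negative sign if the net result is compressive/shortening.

Internal axial forces (sectioning from the free end, tension +): N_CD = 27.1 kN, N_BC = 65 kN, N_AB = 65 kN.
A_AB = 1024 mm².
σ_AB = N_AB/A_AB = 65000/1024 = 63.47 MPa.

63.5 MPa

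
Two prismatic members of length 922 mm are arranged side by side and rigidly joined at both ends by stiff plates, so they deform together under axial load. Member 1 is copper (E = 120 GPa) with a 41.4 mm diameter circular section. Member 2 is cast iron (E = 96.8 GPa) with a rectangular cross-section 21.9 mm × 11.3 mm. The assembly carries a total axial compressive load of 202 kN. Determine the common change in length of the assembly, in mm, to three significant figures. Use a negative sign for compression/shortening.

A_1 = 1346 mm².
A_2 = 247.5 mm².
Equal strain + equilibrium ⇒ each member carries load in proportion to AE: A₁E₁ = 161500000 N, A₂E₂ = 23960000 N, ΣAE = 185500000 N.
δ = PL/ΣAE = -202000·922/185500000 = -1.004 mm.

-1.00 mm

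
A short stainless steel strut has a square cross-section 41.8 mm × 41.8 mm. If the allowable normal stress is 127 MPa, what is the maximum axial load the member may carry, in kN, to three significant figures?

222 kN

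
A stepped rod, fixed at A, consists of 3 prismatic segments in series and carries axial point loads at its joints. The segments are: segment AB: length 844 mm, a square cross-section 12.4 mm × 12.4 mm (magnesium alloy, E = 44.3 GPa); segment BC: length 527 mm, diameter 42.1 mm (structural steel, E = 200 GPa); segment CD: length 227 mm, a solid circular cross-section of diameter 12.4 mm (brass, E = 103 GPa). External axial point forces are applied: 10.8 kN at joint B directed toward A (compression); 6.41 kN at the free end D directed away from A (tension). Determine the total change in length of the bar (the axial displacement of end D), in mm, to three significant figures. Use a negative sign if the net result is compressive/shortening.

-0.415 mm

Internal axial forces (sectioning from the free end, tension +): N_CD = 6.41 kN, N_BC = 6.41 kN, N_AB = -4.39 kN.
A_AB = 153.8 mm².
A_BC = 1392 mm².
A_CD = 120.8 mm².
δ_AB = -4390·844/(153.8·44300) = -0.544 mm
δ_BC = 6410·527/(1392·200000) = 0.01213 mm
δ_CD = 6410·227/(120.8·103000) = 0.117 mm
δ = Σδ_i = -0.4148 mm.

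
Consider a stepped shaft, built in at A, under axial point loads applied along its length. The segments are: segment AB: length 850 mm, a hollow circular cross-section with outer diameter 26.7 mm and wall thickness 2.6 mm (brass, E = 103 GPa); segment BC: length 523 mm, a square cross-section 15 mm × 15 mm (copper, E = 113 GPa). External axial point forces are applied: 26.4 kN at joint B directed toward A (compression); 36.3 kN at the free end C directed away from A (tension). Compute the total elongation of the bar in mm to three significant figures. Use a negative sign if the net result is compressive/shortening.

1.16 mm

Internal axial forces (sectioning from the free end, tension +): N_BC = 36.3 kN, N_AB = 9.9 kN.
A_AB = 196.9 mm².
A_BC = 225 mm².
δ_AB = 9900·850/(196.9·103000) = 0.415 mm
δ_BC = 36300·523/(225·113000) = 0.7467 mm
δ = Σδ_i = 1.162 mm.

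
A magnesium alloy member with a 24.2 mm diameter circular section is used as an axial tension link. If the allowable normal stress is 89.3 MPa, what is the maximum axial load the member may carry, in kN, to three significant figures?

A = 460 mm².
P_max = σ_allow · A = 89.3 · 460 = 41070 N = 41.07 kN.

41.1 kN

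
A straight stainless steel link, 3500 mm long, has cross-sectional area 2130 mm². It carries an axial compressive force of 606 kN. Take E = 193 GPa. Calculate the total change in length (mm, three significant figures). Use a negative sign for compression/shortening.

-5.16 mm

δ_mech = NL/(AE) = -606000·3500/(2130·193000) = -5.159 mm.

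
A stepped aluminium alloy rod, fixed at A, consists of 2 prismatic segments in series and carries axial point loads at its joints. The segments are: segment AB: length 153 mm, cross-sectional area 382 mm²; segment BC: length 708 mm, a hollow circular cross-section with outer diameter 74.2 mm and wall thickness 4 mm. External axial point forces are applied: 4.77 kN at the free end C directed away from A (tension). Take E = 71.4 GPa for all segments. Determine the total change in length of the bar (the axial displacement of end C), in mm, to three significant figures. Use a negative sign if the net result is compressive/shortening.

Internal axial forces (sectioning from the free end, tension +): N_BC = 4.77 kN, N_AB = 4.77 kN.
A_BC = 882.2 mm².
δ_AB = 4770·153/(382·71400) = 0.02676 mm
δ_BC = 4770·708/(882.2·71400) = 0.05362 mm
δ = Σδ_i = 0.08038 mm.

0.0804 mm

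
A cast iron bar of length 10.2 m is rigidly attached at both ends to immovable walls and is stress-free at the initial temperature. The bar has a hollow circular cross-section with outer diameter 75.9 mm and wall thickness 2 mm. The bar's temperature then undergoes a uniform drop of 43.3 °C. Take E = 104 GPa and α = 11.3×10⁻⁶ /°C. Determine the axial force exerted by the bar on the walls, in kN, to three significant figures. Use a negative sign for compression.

Free thermal expansion αLΔT = 11.3e-6 · 10200 · -43.3 = -4.991 mm.
The walls impose strain ε = −(-4.991)/10200 = 4.8929e-04; σ = Eε = 104000 · 4.8929e-04 = 50.89 MPa.
Wall reaction R = σ·A = 50.89·464.3 = 23630 N = 23.63 kN.

23.6 kN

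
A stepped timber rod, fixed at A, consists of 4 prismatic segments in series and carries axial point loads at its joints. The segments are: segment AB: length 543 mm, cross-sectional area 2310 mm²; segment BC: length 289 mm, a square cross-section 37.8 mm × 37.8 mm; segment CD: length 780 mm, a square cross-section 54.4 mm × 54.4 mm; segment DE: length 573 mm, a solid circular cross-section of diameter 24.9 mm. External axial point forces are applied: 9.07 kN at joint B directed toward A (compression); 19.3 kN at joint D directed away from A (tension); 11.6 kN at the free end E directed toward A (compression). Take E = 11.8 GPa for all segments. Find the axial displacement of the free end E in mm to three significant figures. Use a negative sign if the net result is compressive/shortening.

Internal axial forces (sectioning from the free end, tension +): N_DE = -11.6 kN, N_CD = 7.7 kN, N_BC = 7.7 kN, N_AB = -1.37 kN.
A_BC = 1429 mm².
A_CD = 2959 mm².
A_DE = 487 mm².
δ_AB = -1370·543/(2310·11800) = -0.02729 mm
δ_BC = 7700·289/(1429·11800) = 0.132 mm
δ_CD = 7700·780/(2959·11800) = 0.172 mm
δ_DE = -11600·573/(487·11800) = -1.157 mm
δ = Σδ_i = -0.8801 mm.

-0.880 mm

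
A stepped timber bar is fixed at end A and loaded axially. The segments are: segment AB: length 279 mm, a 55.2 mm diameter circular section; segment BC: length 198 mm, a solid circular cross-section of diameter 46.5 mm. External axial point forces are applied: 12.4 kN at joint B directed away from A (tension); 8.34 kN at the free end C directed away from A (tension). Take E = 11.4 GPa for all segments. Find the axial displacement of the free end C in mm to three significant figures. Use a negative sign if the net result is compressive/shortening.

Internal axial forces (sectioning from the free end, tension +): N_BC = 8.34 kN, N_AB = 20.74 kN.
A_AB = 2393 mm².
A_BC = 1698 mm².
δ_AB = 20740·279/(2393·11400) = 0.2121 mm
δ_BC = 8340·198/(1698·11400) = 0.0853 mm
δ = Σδ_i = 0.2974 mm.

0.297 mm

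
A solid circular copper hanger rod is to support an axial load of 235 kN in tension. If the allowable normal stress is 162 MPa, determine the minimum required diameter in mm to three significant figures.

Required area A ≥ P/σ_allow = 235000/162 = 1451 mm².
For a solid circular section, d ≥ √(4A/π) = 42.98 mm.

43.0 mm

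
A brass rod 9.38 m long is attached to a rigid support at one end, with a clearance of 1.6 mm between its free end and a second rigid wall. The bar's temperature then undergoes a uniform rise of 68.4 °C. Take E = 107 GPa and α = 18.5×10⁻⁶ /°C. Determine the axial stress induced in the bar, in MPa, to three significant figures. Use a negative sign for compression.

Free thermal expansion αLΔT = 18.5e-6 · 9380 · 68.4 = 11.87 mm.
The walls engage after the gap closes; constrained expansion = 11.87 − 1.6 = 10.27 mm.
The walls impose strain ε = −(10.27)/9380 = -1.0948e-03; σ = Eε = 107000 · -1.0948e-03 = -117.1 MPa.

-117 MPa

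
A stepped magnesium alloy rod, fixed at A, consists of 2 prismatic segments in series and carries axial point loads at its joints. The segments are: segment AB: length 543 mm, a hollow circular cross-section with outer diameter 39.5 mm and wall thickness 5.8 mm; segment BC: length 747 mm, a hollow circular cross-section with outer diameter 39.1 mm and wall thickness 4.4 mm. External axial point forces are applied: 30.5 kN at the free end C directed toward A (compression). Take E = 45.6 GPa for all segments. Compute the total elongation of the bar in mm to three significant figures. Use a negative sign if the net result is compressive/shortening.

Internal axial forces (sectioning from the free end, tension +): N_BC = -30.5 kN, N_AB = -30.5 kN.
A_AB = 614.1 mm².
A_BC = 479.7 mm².
δ_AB = -30500·543/(614.1·45600) = -0.5915 mm
δ_BC = -30500·747/(479.7·45600) = -1.042 mm
δ = Σδ_i = -1.633 mm.

-1.63 mm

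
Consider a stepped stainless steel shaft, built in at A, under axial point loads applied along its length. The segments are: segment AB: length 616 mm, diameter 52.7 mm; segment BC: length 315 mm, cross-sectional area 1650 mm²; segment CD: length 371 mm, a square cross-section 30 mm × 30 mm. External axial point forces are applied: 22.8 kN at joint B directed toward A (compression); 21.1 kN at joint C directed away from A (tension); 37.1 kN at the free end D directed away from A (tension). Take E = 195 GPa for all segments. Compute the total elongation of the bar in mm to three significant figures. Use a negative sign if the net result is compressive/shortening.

0.187 mm

Internal axial forces (sectioning from the free end, tension +): N_CD = 37.1 kN, N_BC = 58.2 kN, N_AB = 35.4 kN.
A_AB = 2181 mm².
A_CD = 900 mm².
δ_AB = 35400·616/(2181·195000) = 0.05127 mm
δ_BC = 58200·315/(1650·195000) = 0.05698 mm
δ_CD = 37100·371/(900·195000) = 0.07843 mm
δ = Σδ_i = 0.1867 mm.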